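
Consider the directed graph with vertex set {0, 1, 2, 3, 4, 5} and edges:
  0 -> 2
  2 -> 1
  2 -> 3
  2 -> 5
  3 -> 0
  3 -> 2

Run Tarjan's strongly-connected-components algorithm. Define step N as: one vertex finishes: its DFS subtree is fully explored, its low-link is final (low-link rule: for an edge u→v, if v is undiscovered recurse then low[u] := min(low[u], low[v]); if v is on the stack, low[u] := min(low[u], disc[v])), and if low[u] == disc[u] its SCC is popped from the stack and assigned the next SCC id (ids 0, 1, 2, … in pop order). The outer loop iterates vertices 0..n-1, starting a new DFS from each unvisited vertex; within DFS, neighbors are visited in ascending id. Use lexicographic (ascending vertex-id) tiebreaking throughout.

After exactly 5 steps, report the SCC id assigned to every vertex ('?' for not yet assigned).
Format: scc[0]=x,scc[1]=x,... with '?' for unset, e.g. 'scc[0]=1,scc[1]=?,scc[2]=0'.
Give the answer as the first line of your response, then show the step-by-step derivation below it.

scc[0]=2,scc[1]=0,scc[2]=2,scc[3]=2,scc[4]=?,scc[5]=1

step 1: low=(low[0]=0,low[1]=2,low[2]=1,low[3]=?,low[4]=?,low[5]=?); scc=(scc[0]=?,scc[1]=0,scc[2]=?,scc[3]=?,scc[4]=?,scc[5]=?)
step 2: low=(low[0]=0,low[1]=2,low[2]=1,low[3]=0,low[4]=?,low[5]=?); scc=(scc[0]=?,scc[1]=0,scc[2]=?,scc[3]=?,scc[4]=?,scc[5]=?)
step 3: low=(low[0]=0,low[1]=2,low[2]=0,low[3]=0,low[4]=?,low[5]=4); scc=(scc[0]=?,scc[1]=0,scc[2]=?,scc[3]=?,scc[4]=?,scc[5]=1)
step 4: low=(low[0]=0,low[1]=2,low[2]=0,low[3]=0,low[4]=?,low[5]=4); scc=(scc[0]=?,scc[1]=0,scc[2]=?,scc[3]=?,scc[4]=?,scc[5]=1)
step 5: low=(low[0]=0,low[1]=2,low[2]=0,low[3]=0,low[4]=?,low[5]=4); scc=(scc[0]=2,scc[1]=0,scc[2]=2,scc[3]=2,scc[4]=?,scc[5]=1)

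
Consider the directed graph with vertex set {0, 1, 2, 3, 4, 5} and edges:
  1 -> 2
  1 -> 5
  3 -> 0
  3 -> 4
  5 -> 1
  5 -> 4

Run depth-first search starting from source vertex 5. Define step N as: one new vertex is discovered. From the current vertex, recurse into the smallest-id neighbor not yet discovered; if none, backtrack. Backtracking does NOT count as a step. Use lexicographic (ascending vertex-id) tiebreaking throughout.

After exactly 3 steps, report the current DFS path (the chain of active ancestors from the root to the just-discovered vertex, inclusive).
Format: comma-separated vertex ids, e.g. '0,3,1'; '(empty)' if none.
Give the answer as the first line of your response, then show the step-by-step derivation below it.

5,1,2

step 1: discover 5; path=5; order=5
step 2: discover 1; path=5>1; order=5,1
step 3: discover 2; path=5>1>2; order=5,1,2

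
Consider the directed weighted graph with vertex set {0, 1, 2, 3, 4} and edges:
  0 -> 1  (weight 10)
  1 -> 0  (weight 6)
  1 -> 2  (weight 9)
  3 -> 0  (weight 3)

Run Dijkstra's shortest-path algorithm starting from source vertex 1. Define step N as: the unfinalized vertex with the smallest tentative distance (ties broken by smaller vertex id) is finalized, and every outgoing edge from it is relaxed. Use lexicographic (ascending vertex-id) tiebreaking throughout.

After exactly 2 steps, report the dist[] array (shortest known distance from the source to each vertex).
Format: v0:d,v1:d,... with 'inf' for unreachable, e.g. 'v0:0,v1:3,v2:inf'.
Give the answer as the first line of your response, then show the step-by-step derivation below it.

v0:6,v1:0,v2:9,v3:inf,v4:inf

step 1: dist = v0:6,v1:0,v2:9,v3:inf,v4:inf
step 2: dist = v0:6,v1:0,v2:9,v3:inf,v4:inf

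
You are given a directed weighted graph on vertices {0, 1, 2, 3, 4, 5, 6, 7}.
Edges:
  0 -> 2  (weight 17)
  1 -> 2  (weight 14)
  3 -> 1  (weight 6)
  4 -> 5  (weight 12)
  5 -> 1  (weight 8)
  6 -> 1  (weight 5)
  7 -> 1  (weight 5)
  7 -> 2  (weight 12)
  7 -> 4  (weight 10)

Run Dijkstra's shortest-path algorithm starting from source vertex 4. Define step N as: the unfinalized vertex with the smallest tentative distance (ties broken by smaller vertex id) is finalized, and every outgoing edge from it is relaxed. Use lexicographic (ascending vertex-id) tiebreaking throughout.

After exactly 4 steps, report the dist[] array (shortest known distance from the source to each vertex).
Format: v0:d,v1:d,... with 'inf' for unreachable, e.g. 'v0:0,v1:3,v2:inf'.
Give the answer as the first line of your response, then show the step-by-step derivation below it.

v0:inf,v1:20,v2:34,v3:inf,v4:0,v5:12,v6:inf,v7:inf

step 1: dist = v0:inf,v1:inf,v2:inf,v3:inf,v4:0,v5:12,v6:inf,v7:inf
step 2: dist = v0:inf,v1:20,v2:inf,v3:inf,v4:0,v5:12,v6:inf,v7:inf
step 3: dist = v0:inf,v1:20,v2:34,v3:inf,v4:0,v5:12,v6:inf,v7:inf
step 4: dist = v0:inf,v1:20,v2:34,v3:inf,v4:0,v5:12,v6:inf,v7:inf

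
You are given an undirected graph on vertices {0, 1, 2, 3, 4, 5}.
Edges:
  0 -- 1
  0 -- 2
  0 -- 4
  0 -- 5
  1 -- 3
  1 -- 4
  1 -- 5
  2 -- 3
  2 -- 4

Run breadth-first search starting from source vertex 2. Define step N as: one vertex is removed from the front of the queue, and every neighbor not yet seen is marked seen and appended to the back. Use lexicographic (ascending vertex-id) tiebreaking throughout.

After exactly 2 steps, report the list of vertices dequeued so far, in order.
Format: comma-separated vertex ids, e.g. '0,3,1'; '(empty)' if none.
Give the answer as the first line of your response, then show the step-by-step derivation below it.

2,0

step 1: dequeue 2; queue=[0,3,4]; order=2
step 2: dequeue 0; queue=[3,4,1,5]; order=2,0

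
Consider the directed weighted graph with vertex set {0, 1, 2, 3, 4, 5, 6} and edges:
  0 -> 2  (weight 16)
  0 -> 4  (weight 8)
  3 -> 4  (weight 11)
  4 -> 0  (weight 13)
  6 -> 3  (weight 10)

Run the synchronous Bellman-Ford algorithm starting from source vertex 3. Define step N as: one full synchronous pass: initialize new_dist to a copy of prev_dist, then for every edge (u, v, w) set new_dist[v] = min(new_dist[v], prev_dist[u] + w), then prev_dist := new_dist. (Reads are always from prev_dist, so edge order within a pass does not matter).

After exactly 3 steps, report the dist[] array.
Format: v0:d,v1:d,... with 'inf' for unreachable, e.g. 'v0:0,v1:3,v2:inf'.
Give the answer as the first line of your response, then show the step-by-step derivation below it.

v0:24,v1:inf,v2:40,v3:0,v4:11,v5:inf,v6:inf

step 1: dist = v0:inf,v1:inf,v2:inf,v3:0,v4:11,v5:inf,v6:inf
step 2: dist = v0:24,v1:inf,v2:inf,v3:0,v4:11,v5:inf,v6:inf
step 3: dist = v0:24,v1:inf,v2:40,v3:0,v4:11,v5:inf,v6:inf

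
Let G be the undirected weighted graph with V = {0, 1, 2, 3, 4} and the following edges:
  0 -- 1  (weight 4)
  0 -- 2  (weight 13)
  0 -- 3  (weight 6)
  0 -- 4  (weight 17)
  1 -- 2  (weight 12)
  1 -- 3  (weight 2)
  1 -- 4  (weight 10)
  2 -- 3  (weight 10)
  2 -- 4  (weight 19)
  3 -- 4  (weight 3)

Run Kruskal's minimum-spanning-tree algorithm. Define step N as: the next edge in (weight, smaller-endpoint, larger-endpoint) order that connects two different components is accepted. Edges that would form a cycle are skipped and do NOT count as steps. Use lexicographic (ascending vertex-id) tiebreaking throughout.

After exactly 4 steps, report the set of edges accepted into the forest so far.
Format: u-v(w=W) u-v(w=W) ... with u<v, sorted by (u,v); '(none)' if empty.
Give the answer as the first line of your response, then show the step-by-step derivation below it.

0-1(w=4) 1-3(w=2) 2-3(w=10) 3-4(w=3)

step 1: add edge 1-3 (w=2); MST = {1-3(w=2)}
step 2: add edge 3-4 (w=3); MST = {1-3(w=2) 3-4(w=3)}
step 3: add edge 0-1 (w=4); MST = {0-1(w=4) 1-3(w=2) 3-4(w=3)}
step 4: add edge 2-3 (w=10); MST = {0-1(w=4) 1-3(w=2) 2-3(w=10) 3-4(w=3)}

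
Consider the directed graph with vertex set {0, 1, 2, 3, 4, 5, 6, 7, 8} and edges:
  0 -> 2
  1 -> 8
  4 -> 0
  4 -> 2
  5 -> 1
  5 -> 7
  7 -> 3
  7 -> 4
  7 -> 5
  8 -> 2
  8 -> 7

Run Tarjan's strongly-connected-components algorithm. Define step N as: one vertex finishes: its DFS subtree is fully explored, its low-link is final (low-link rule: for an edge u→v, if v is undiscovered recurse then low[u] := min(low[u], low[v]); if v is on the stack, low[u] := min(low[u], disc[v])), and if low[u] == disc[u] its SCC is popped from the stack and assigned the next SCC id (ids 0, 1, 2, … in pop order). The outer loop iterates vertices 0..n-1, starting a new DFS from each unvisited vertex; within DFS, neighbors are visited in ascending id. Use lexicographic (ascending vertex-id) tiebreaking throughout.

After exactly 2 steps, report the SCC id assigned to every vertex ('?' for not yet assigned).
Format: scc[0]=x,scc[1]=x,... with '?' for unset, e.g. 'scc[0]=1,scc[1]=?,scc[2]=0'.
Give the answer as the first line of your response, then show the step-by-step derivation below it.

scc[0]=1,scc[1]=?,scc[2]=0,scc[3]=?,scc[4]=?,scc[5]=?,scc[6]=?,scc[7]=?,scc[8]=?

step 1: low=(low[0]=0,low[1]=?,low[2]=1,low[3]=?,low[4]=?,low[5]=?,low[6]=?,low[7]=?,low[8]=?); scc=(scc[0]=?,scc[1]=?,scc[2]=0,scc[3]=?,scc[4]=?,scc[5]=?,scc[6]=?,scc[7]=?,scc[8]=?)
step 2: low=(low[0]=0,low[1]=?,low[2]=1,low[3]=?,low[4]=?,low[5]=?,low[6]=?,low[7]=?,low[8]=?); scc=(scc[0]=1,scc[1]=?,scc[2]=0,scc[3]=?,scc[4]=?,scc[5]=?,scc[6]=?,scc[7]=?,scc[8]=?)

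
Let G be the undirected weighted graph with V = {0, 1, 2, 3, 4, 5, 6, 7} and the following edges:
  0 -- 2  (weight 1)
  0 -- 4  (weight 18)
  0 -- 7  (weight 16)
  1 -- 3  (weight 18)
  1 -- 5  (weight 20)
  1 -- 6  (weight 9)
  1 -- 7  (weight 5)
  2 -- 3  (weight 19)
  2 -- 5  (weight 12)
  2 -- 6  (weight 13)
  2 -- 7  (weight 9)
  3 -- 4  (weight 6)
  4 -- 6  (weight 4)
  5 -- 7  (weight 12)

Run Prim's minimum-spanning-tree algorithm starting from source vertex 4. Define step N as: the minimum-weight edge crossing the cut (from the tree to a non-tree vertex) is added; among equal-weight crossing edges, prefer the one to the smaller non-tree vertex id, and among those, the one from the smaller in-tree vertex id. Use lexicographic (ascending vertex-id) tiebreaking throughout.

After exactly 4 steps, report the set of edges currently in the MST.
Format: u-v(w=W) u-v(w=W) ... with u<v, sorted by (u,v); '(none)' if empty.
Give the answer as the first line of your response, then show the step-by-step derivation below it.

1-6(w=9) 1-7(w=5) 3-4(w=6) 4-6(w=4)

step 1: add edge 4-6 (w=4); MST = {4-6(w=4)}
step 2: add edge 3-4 (w=6); MST = {3-4(w=6) 4-6(w=4)}
step 3: add edge 1-6 (w=9); MST = {1-6(w=9) 3-4(w=6) 4-6(w=4)}
step 4: add edge 1-7 (w=5); MST = {1-6(w=9) 1-7(w=5) 3-4(w=6) 4-6(w=4)}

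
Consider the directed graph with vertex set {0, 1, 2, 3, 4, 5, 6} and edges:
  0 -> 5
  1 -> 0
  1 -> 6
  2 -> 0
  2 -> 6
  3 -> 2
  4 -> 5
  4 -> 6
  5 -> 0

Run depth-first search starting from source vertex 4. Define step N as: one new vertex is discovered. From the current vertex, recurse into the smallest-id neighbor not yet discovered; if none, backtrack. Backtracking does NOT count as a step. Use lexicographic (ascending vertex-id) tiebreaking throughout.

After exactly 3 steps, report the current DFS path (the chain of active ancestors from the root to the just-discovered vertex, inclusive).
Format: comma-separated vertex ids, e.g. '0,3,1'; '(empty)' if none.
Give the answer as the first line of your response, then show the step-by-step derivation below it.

4,5,0

step 1: discover 4; path=4; order=4
step 2: discover 5; path=4>5; order=4,5
step 3: discover 0; path=4>5>0; order=4,5,0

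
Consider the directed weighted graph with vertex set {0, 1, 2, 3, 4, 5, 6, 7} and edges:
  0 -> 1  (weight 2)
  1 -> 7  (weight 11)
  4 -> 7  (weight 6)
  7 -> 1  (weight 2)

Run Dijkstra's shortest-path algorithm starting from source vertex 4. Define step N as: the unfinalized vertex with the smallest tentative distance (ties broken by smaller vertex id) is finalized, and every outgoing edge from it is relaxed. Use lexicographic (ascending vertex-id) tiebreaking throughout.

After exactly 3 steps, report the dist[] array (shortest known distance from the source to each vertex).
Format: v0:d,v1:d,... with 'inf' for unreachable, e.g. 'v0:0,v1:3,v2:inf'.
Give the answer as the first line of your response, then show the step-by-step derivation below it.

v0:inf,v1:8,v2:inf,v3:inf,v4:0,v5:inf,v6:inf,v7:6

step 1: dist = v0:inf,v1:inf,v2:inf,v3:inf,v4:0,v5:inf,v6:inf,v7:6
step 2: dist = v0:inf,v1:8,v2:inf,v3:inf,v4:0,v5:inf,v6:inf,v7:6
step 3: dist = v0:inf,v1:8,v2:inf,v3:inf,v4:0,v5:inf,v6:inf,v7:6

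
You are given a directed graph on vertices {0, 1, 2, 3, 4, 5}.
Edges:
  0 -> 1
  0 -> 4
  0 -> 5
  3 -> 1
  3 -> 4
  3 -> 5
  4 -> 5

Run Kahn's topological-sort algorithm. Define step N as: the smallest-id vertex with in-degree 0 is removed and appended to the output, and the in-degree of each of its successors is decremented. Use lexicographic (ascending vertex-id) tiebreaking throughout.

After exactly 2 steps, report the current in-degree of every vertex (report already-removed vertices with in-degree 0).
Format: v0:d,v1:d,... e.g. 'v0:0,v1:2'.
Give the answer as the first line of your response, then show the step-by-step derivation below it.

v0:0,v1:1,v2:0,v3:0,v4:1,v5:2

step 1: output 0; order=[0]; indeg=(0,1,0,0,1,2)
step 2: output 2; order=[0,2]; indeg=(0,1,0,0,1,2)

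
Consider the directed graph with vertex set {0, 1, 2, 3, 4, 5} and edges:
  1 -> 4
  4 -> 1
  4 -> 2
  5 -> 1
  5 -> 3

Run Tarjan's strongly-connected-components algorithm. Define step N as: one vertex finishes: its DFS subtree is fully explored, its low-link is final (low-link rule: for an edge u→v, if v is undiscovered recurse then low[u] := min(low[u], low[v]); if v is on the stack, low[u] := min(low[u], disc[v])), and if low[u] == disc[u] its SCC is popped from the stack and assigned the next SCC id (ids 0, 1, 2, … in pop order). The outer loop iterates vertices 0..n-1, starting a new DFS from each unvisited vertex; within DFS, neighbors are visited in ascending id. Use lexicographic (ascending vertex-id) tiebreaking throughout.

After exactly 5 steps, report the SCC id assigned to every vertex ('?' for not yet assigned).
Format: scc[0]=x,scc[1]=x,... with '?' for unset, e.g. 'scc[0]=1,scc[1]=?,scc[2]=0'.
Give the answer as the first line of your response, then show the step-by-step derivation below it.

scc[0]=0,scc[1]=2,scc[2]=1,scc[3]=3,scc[4]=2,scc[5]=?

step 1: low=(low[0]=0,low[1]=?,low[2]=?,low[3]=?,low[4]=?,low[5]=?); scc=(scc[0]=0,scc[1]=?,scc[2]=?,scc[3]=?,scc[4]=?,scc[5]=?)
step 2: low=(low[0]=0,low[1]=1,low[2]=3,low[3]=?,low[4]=1,low[5]=?); scc=(scc[0]=0,scc[1]=?,scc[2]=1,scc[3]=?,scc[4]=?,scc[5]=?)
step 3: low=(low[0]=0,low[1]=1,low[2]=3,low[3]=?,low[4]=1,low[5]=?); scc=(scc[0]=0,scc[1]=?,scc[2]=1,scc[3]=?,scc[4]=?,scc[5]=?)
step 4: low=(low[0]=0,low[1]=1,low[2]=3,low[3]=?,low[4]=1,low[5]=?); scc=(scc[0]=0,scc[1]=2,scc[2]=1,scc[3]=?,scc[4]=2,scc[5]=?)
step 5: low=(low[0]=0,low[1]=1,low[2]=3,low[3]=4,low[4]=1,low[5]=?); scc=(scc[0]=0,scc[1]=2,scc[2]=1,scc[3]=3,scc[4]=2,scc[5]=?)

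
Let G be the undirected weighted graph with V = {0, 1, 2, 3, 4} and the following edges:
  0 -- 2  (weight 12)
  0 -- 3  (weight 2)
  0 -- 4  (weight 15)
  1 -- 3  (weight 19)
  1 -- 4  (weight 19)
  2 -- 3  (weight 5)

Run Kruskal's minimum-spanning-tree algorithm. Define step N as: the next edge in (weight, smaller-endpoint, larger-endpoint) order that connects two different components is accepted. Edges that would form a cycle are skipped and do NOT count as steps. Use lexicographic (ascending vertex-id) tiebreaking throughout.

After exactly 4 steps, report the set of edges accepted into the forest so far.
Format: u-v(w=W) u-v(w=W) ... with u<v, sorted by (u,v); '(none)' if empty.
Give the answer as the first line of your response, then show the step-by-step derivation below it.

0-3(w=2) 0-4(w=15) 1-3(w=19) 2-3(w=5)

step 1: add edge 0-3 (w=2); MST = {0-3(w=2)}
step 2: add edge 2-3 (w=5); MST = {0-3(w=2) 2-3(w=5)}
step 3: add edge 0-4 (w=15); MST = {0-3(w=2) 0-4(w=15) 2-3(w=5)}
step 4: add edge 1-3 (w=19); MST = {0-3(w=2) 0-4(w=15) 1-3(w=19) 2-3(w=5)}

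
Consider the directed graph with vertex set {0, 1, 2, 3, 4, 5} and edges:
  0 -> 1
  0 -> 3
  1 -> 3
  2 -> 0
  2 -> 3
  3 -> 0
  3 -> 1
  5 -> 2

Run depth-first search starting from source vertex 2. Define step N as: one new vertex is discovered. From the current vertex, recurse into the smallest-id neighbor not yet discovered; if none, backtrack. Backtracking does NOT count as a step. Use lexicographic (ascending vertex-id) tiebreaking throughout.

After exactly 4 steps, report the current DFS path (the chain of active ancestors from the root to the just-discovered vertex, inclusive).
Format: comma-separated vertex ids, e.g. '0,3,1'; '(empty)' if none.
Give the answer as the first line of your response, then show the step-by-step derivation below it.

2,0,1,3

step 1: discover 2; path=2; order=2
step 2: discover 0; path=2>0; order=2,0
step 3: discover 1; path=2>0>1; order=2,0,1
step 4: discover 3; path=2>0>1>3; order=2,0,1,3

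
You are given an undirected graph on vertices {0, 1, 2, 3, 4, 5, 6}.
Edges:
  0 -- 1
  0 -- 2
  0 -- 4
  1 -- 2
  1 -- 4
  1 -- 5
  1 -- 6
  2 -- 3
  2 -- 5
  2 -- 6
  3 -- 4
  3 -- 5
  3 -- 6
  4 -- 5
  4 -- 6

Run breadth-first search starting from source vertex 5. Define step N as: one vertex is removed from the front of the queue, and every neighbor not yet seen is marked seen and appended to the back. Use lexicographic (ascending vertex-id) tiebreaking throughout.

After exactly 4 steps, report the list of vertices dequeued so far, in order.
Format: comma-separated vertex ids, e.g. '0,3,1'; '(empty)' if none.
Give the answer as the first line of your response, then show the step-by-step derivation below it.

5,1,2,3

step 1: dequeue 5; queue=[1,2,3,4]; order=5
step 2: dequeue 1; queue=[2,3,4,0,6]; order=5,1
step 3: dequeue 2; queue=[3,4,0,6]; order=5,1,2
step 4: dequeue 3; queue=[4,0,6]; order=5,1,2,3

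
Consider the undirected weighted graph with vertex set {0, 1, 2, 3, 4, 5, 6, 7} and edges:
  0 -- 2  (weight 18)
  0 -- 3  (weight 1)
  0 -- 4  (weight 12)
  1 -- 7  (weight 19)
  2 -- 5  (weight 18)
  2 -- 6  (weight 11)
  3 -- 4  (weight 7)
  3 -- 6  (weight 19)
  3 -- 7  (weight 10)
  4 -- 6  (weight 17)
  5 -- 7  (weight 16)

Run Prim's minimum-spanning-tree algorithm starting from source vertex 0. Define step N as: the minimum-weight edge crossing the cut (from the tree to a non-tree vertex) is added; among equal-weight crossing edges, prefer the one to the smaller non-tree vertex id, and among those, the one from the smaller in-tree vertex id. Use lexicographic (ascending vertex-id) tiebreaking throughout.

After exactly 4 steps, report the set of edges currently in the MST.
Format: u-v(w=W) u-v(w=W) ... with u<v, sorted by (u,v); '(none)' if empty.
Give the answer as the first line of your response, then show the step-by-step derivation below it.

0-3(w=1) 3-4(w=7) 3-7(w=10) 5-7(w=16)

step 1: add edge 0-3 (w=1); MST = {0-3(w=1)}
step 2: add edge 3-4 (w=7); MST = {0-3(w=1) 3-4(w=7)}
step 3: add edge 3-7 (w=10); MST = {0-3(w=1) 3-4(w=7) 3-7(w=10)}
step 4: add edge 5-7 (w=16); MST = {0-3(w=1) 3-4(w=7) 3-7(w=10) 5-7(w=16)}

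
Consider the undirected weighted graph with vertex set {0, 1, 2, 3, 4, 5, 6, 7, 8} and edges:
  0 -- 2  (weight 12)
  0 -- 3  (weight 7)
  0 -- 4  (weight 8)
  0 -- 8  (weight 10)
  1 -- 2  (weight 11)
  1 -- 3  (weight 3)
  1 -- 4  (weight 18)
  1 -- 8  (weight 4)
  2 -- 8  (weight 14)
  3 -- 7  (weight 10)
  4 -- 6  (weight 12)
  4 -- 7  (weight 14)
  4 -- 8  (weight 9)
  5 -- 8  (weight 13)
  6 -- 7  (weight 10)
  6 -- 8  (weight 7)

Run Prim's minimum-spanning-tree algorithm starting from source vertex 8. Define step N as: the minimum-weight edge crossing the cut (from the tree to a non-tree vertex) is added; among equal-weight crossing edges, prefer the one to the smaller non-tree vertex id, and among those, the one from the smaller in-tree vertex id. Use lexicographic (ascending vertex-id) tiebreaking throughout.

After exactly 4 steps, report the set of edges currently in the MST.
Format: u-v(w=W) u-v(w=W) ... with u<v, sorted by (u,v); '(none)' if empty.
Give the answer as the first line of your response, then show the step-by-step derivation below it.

0-3(w=7) 1-3(w=3) 1-8(w=4) 6-8(w=7)

step 1: add edge 1-8 (w=4); MST = {1-8(w=4)}
step 2: add edge 1-3 (w=3); MST = {1-3(w=3) 1-8(w=4)}
step 3: add edge 0-3 (w=7); MST = {0-3(w=7) 1-3(w=3) 1-8(w=4)}
step 4: add edge 6-8 (w=7); MST = {0-3(w=7) 1-3(w=3) 1-8(w=4) 6-8(w=7)}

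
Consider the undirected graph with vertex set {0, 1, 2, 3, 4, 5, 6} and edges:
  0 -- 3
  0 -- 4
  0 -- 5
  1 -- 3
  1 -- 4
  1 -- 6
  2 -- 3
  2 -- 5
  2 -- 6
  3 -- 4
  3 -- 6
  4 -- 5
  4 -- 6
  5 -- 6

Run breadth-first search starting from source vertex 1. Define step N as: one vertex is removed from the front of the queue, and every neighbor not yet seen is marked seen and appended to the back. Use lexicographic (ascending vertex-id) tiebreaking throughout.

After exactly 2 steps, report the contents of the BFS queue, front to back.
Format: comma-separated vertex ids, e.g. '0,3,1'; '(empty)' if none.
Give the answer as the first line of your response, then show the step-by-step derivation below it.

4,6,0,2

step 1: dequeue 1; queue=[3,4,6]; order=1
step 2: dequeue 3; queue=[4,6,0,2]; order=1,3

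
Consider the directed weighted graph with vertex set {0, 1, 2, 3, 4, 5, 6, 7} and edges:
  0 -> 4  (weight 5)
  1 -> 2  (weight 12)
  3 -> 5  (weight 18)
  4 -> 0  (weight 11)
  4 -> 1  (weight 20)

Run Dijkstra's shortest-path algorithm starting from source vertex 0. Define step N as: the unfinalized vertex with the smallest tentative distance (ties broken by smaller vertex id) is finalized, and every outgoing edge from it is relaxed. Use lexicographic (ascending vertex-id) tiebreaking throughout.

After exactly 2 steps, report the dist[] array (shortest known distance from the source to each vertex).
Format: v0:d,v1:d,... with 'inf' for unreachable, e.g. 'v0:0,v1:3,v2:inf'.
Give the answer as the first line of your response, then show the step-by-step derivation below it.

v0:0,v1:25,v2:inf,v3:inf,v4:5,v5:inf,v6:inf,v7:inf

step 1: dist = v0:0,v1:inf,v2:inf,v3:inf,v4:5,v5:inf,v6:inf,v7:inf
step 2: dist = v0:0,v1:25,v2:inf,v3:inf,v4:5,v5:inf,v6:inf,v7:inf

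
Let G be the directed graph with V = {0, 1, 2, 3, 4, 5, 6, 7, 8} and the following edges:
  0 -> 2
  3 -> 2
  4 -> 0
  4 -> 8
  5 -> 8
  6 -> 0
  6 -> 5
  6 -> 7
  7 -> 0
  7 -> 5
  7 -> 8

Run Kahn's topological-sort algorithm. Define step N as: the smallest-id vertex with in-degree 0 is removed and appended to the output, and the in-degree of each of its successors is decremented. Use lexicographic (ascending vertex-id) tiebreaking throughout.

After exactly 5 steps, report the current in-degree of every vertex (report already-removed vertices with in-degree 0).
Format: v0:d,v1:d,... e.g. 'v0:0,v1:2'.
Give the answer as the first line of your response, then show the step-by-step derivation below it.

v0:0,v1:0,v2:1,v3:0,v4:0,v5:0,v6:0,v7:0,v8:1

step 1: output 1; order=[1]; indeg=(3,0,2,0,0,2,0,1,3)
step 2: output 3; order=[1,3]; indeg=(3,0,1,0,0,2,0,1,3)
step 3: output 4; order=[1,3,4]; indeg=(2,0,1,0,0,2,0,1,2)
step 4: output 6; order=[1,3,4,6]; indeg=(1,0,1,0,0,1,0,0,2)
step 5: output 7; order=[1,3,4,6,7]; indeg=(0,0,1,0,0,0,0,0,1)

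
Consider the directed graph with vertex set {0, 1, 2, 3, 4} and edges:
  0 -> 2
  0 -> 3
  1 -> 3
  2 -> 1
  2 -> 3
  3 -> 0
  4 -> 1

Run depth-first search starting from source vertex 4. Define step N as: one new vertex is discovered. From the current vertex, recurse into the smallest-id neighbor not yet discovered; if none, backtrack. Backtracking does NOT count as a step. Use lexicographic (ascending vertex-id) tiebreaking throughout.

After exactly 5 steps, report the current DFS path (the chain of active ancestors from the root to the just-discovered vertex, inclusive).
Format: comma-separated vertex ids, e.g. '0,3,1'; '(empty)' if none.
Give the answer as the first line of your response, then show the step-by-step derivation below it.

4,1,3,0,2

step 1: discover 4; path=4; order=4
step 2: discover 1; path=4>1; order=4,1
step 3: discover 3; path=4>1>3; order=4,1,3
step 4: discover 0; path=4>1>3>0; order=4,1,3,0
step 5: discover 2; path=4>1>3>0>2; order=4,1,3,0,2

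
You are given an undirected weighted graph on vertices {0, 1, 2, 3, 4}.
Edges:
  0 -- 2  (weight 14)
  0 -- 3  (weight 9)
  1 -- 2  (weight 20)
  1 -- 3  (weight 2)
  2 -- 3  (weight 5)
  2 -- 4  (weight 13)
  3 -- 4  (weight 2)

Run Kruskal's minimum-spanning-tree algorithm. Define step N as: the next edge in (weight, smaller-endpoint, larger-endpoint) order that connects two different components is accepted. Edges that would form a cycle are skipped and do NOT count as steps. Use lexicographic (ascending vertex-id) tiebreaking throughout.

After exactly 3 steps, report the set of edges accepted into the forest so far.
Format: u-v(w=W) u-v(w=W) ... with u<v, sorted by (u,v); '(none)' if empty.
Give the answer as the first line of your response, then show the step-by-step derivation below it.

1-3(w=2) 2-3(w=5) 3-4(w=2)

step 1: add edge 1-3 (w=2); MST = {1-3(w=2)}
step 2: add edge 3-4 (w=2); MST = {1-3(w=2) 3-4(w=2)}
step 3: add edge 2-3 (w=5); MST = {1-3(w=2) 2-3(w=5) 3-4(w=2)}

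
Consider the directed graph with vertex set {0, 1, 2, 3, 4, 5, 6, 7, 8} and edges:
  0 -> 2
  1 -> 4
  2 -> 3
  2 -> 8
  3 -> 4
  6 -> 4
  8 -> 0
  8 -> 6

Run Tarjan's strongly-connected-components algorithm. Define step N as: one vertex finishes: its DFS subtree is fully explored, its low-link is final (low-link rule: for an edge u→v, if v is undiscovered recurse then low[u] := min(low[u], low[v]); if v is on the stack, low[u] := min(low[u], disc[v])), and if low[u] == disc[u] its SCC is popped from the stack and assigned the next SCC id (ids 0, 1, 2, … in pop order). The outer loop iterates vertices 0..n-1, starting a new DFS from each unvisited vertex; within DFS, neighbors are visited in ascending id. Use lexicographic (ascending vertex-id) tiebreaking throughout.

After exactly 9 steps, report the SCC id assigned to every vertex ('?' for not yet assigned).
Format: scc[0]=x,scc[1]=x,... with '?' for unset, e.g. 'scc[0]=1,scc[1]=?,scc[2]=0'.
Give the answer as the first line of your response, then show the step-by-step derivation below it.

scc[0]=3,scc[1]=4,scc[2]=3,scc[3]=1,scc[4]=0,scc[5]=5,scc[6]=2,scc[7]=6,scc[8]=3

step 1: low=(low[0]=0,low[1]=?,low[2]=1,low[3]=2,low[4]=3,low[5]=?,low[6]=?,low[7]=?,low[8]=?); scc=(scc[0]=?,scc[1]=?,scc[2]=?,scc[3]=?,scc[4]=0,scc[5]=?,scc[6]=?,scc[7]=?,scc[8]=?)
step 2: low=(low[0]=0,low[1]=?,low[2]=1,low[3]=2,low[4]=3,low[5]=?,low[6]=?,low[7]=?,low[8]=?); scc=(scc[0]=?,scc[1]=?,scc[2]=?,scc[3]=1,scc[4]=0,scc[5]=?,scc[6]=?,scc[7]=?,scc[8]=?)
step 3: low=(low[0]=0,low[1]=?,low[2]=1,low[3]=2,low[4]=3,low[5]=?,low[6]=5,low[7]=?,low[8]=0); scc=(scc[0]=?,scc[1]=?,scc[2]=?,scc[3]=1,scc[4]=0,scc[5]=?,scc[6]=2,scc[7]=?,scc[8]=?)
step 4: low=(low[0]=0,low[1]=?,low[2]=1,low[3]=2,low[4]=3,low[5]=?,low[6]=5,low[7]=?,low[8]=0); scc=(scc[0]=?,scc[1]=?,scc[2]=?,scc[3]=1,scc[4]=0,scc[5]=?,scc[6]=2,scc[7]=?,scc[8]=?)
step 5: low=(low[0]=0,low[1]=?,low[2]=0,low[3]=2,low[4]=3,low[5]=?,low[6]=5,low[7]=?,low[8]=0); scc=(scc[0]=?,scc[1]=?,scc[2]=?,scc[3]=1,scc[4]=0,scc[5]=?,scc[6]=2,scc[7]=?,scc[8]=?)
step 6: low=(low[0]=0,low[1]=?,low[2]=0,low[3]=2,low[4]=3,low[5]=?,low[6]=5,low[7]=?,low[8]=0); scc=(scc[0]=3,scc[1]=?,scc[2]=3,scc[3]=1,scc[4]=0,scc[5]=?,scc[6]=2,scc[7]=?,scc[8]=3)
step 7: low=(low[0]=0,low[1]=6,low[2]=0,low[3]=2,low[4]=3,low[5]=?,low[6]=5,low[7]=?,low[8]=0); scc=(scc[0]=3,scc[1]=4,scc[2]=3,scc[3]=1,scc[4]=0,scc[5]=?,scc[6]=2,scc[7]=?,scc[8]=3)
step 8: low=(low[0]=0,low[1]=6,low[2]=0,low[3]=2,low[4]=3,low[5]=7,low[6]=5,low[7]=?,low[8]=0); scc=(scc[0]=3,scc[1]=4,scc[2]=3,scc[3]=1,scc[4]=0,scc[5]=5,scc[6]=2,scc[7]=?,scc[8]=3)
step 9: low=(low[0]=0,low[1]=6,low[2]=0,low[3]=2,low[4]=3,low[5]=7,low[6]=5,low[7]=8,low[8]=0); scc=(scc[0]=3,scc[1]=4,scc[2]=3,scc[3]=1,scc[4]=0,scc[5]=5,scc[6]=2,scc[7]=6,scc[8]=3)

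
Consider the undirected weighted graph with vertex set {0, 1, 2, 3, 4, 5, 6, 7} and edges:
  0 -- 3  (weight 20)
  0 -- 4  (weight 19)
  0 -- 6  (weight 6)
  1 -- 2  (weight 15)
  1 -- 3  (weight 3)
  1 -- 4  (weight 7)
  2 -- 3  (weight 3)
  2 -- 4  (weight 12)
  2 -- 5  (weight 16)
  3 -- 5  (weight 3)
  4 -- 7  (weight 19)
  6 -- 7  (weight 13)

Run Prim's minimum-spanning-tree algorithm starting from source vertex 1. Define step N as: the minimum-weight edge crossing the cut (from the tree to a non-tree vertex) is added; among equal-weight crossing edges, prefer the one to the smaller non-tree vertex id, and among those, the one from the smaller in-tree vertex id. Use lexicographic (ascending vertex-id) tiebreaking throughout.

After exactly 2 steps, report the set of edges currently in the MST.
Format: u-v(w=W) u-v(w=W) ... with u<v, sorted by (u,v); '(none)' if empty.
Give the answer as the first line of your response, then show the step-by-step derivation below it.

1-3(w=3) 2-3(w=3)

step 1: add edge 1-3 (w=3); MST = {1-3(w=3)}
step 2: add edge 2-3 (w=3); MST = {1-3(w=3) 2-3(w=3)}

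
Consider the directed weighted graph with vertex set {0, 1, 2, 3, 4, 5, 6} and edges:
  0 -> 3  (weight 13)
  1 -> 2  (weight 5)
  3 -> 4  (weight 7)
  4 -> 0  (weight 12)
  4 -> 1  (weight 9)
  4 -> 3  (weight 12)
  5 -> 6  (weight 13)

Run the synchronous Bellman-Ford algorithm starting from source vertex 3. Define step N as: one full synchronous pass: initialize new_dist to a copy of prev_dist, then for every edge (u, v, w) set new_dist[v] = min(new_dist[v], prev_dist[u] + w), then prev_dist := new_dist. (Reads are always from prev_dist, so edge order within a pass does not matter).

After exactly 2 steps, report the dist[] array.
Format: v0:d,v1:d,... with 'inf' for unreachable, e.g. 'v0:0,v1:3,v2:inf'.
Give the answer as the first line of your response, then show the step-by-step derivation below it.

v0:19,v1:16,v2:inf,v3:0,v4:7,v5:inf,v6:inf

step 1: dist = v0:inf,v1:inf,v2:inf,v3:0,v4:7,v5:inf,v6:inf
step 2: dist = v0:19,v1:16,v2:inf,v3:0,v4:7,v5:inf,v6:inf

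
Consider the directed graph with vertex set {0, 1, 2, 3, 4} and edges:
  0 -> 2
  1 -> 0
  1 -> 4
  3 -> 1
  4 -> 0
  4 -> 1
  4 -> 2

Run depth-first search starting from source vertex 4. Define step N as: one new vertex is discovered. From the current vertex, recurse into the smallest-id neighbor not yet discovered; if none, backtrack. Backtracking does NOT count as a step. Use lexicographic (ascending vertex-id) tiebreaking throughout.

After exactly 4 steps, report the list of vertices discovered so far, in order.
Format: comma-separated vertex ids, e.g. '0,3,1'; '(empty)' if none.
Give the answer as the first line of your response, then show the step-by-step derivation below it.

4,0,2,1

step 1: discover 4; path=4; order=4
step 2: discover 0; path=4>0; order=4,0
step 3: discover 2; path=4>0>2; order=4,0,2
step 4: discover 1; path=4>1; order=4,0,2,1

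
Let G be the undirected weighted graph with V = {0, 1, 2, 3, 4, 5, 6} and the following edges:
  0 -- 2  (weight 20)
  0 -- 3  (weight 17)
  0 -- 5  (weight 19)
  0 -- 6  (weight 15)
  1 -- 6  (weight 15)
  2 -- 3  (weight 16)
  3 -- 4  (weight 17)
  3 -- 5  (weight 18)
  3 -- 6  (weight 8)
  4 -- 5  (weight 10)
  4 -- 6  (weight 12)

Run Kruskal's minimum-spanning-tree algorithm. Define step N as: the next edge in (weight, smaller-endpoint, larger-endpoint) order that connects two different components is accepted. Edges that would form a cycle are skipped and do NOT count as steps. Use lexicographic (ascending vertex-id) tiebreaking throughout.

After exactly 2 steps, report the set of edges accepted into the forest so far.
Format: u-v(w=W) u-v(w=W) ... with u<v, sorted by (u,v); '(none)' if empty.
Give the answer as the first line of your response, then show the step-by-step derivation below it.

3-6(w=8) 4-5(w=10)

step 1: add edge 3-6 (w=8); MST = {3-6(w=8)}
step 2: add edge 4-5 (w=10); MST = {3-6(w=8) 4-5(w=10)}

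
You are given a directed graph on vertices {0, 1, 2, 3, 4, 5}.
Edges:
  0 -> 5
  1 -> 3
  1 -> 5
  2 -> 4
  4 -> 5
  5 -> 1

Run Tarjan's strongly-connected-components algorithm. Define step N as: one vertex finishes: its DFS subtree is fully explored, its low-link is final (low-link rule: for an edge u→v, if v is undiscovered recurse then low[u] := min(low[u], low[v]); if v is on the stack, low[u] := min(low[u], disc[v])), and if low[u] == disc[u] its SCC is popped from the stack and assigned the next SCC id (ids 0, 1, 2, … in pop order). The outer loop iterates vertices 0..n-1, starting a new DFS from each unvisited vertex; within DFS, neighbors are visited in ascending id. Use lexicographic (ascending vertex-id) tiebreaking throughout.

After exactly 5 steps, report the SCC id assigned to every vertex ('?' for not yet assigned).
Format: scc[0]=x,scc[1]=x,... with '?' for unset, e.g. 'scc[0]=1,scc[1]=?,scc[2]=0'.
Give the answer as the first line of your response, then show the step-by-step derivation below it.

scc[0]=2,scc[1]=1,scc[2]=?,scc[3]=0,scc[4]=3,scc[5]=1

step 1: low=(low[0]=0,low[1]=2,low[2]=?,low[3]=3,low[4]=?,low[5]=1); scc=(scc[0]=?,scc[1]=?,scc[2]=?,scc[3]=0,scc[4]=?,scc[5]=?)
step 2: low=(low[0]=0,low[1]=1,low[2]=?,low[3]=3,low[4]=?,low[5]=1); scc=(scc[0]=?,scc[1]=?,scc[2]=?,scc[3]=0,scc[4]=?,scc[5]=?)
step 3: low=(low[0]=0,low[1]=1,low[2]=?,low[3]=3,low[4]=?,low[5]=1); scc=(scc[0]=?,scc[1]=1,scc[2]=?,scc[3]=0,scc[4]=?,scc[5]=1)
step 4: low=(low[0]=0,low[1]=1,low[2]=?,low[3]=3,low[4]=?,low[5]=1); scc=(scc[0]=2,scc[1]=1,scc[2]=?,scc[3]=0,scc[4]=?,scc[5]=1)
step 5: low=(low[0]=0,low[1]=1,low[2]=4,low[3]=3,low[4]=5,low[5]=1); scc=(scc[0]=2,scc[1]=1,scc[2]=?,scc[3]=0,scc[4]=3,scc[5]=1)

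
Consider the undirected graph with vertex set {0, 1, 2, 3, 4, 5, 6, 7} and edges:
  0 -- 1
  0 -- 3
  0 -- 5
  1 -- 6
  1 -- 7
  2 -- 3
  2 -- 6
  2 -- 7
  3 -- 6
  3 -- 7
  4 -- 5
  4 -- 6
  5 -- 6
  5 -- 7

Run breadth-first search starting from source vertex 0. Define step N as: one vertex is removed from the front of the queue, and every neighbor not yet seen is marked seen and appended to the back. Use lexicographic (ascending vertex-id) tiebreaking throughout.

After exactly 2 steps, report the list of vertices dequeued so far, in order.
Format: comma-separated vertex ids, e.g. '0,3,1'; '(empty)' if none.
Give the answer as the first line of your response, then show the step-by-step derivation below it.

0,1

step 1: dequeue 0; queue=[1,3,5]; order=0
step 2: dequeue 1; queue=[3,5,6,7]; order=0,1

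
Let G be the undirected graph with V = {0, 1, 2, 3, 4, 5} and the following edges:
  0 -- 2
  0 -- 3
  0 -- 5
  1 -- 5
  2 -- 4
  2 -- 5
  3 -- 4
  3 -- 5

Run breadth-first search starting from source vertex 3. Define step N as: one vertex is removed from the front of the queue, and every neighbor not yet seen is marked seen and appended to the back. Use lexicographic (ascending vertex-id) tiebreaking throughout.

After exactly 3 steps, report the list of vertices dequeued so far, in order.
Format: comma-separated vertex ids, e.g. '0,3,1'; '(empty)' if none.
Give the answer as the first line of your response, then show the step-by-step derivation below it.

3,0,4

step 1: dequeue 3; queue=[0,4,5]; order=3
step 2: dequeue 0; queue=[4,5,2]; order=3,0
step 3: dequeue 4; queue=[5,2]; order=3,0,4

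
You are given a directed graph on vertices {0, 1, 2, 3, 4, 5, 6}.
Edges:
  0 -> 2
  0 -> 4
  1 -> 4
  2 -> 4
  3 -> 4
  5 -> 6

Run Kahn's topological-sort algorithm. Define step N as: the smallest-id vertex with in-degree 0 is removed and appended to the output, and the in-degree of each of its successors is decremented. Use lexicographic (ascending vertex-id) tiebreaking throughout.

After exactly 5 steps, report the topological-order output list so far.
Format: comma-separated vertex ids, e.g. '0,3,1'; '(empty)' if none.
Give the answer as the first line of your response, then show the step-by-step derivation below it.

0,1,2,3,4

step 1: output 0; order=[0]; indeg=(0,0,0,0,3,0,1)
step 2: output 1; order=[0,1]; indeg=(0,0,0,0,2,0,1)
step 3: output 2; order=[0,1,2]; indeg=(0,0,0,0,1,0,1)
step 4: output 3; order=[0,1,2,3]; indeg=(0,0,0,0,0,0,1)
step 5: output 4; order=[0,1,2,3,4]; indeg=(0,0,0,0,0,0,1)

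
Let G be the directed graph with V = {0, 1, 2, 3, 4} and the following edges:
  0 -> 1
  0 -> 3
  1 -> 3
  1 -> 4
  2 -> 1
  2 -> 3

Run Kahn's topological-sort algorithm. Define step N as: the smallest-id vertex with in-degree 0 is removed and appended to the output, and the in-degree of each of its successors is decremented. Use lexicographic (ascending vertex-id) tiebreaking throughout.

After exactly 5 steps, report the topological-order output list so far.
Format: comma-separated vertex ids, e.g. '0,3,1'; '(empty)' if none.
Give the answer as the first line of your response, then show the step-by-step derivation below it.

0,2,1,3,4

step 1: output 0; order=[0]; indeg=(0,1,0,2,1)
step 2: output 2; order=[0,2]; indeg=(0,0,0,1,1)
step 3: output 1; order=[0,2,1]; indeg=(0,0,0,0,0)
step 4: output 3; order=[0,2,1,3]; indeg=(0,0,0,0,0)
step 5: output 4; order=[0,2,1,3,4]; indeg=(0,0,0,0,0)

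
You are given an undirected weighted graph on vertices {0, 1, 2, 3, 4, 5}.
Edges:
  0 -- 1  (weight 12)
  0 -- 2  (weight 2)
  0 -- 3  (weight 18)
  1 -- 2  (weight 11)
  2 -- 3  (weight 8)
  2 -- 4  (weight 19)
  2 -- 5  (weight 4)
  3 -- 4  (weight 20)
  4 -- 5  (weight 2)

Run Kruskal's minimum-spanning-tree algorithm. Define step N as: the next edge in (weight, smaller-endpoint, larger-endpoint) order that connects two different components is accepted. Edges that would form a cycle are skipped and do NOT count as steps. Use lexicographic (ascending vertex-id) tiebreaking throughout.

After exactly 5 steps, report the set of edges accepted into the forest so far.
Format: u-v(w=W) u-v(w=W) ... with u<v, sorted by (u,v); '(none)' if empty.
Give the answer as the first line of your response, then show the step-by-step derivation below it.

0-2(w=2) 1-2(w=11) 2-3(w=8) 2-5(w=4) 4-5(w=2)

step 1: add edge 0-2 (w=2); MST = {0-2(w=2)}
step 2: add edge 4-5 (w=2); MST = {0-2(w=2) 4-5(w=2)}
step 3: add edge 2-5 (w=4); MST = {0-2(w=2) 2-5(w=4) 4-5(w=2)}
step 4: add edge 2-3 (w=8); MST = {0-2(w=2) 2-3(w=8) 2-5(w=4) 4-5(w=2)}
step 5: add edge 1-2 (w=11); MST = {0-2(w=2) 1-2(w=11) 2-3(w=8) 2-5(w=4) 4-5(w=2)}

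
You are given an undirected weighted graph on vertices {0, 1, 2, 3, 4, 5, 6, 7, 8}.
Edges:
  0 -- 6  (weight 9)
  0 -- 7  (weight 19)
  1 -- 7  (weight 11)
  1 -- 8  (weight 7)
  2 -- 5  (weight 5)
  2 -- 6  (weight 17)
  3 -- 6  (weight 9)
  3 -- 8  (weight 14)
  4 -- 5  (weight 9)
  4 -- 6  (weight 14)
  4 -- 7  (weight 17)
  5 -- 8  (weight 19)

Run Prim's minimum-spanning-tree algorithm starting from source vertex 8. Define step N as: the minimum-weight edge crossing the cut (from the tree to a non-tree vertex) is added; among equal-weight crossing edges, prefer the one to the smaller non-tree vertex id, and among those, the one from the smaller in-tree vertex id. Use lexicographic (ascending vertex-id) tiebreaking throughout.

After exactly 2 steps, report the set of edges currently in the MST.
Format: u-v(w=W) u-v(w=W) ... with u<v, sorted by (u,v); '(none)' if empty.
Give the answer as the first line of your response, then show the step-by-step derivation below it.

1-7(w=11) 1-8(w=7)

step 1: add edge 1-8 (w=7); MST = {1-8(w=7)}
step 2: add edge 1-7 (w=11); MST = {1-7(w=11) 1-8(w=7)}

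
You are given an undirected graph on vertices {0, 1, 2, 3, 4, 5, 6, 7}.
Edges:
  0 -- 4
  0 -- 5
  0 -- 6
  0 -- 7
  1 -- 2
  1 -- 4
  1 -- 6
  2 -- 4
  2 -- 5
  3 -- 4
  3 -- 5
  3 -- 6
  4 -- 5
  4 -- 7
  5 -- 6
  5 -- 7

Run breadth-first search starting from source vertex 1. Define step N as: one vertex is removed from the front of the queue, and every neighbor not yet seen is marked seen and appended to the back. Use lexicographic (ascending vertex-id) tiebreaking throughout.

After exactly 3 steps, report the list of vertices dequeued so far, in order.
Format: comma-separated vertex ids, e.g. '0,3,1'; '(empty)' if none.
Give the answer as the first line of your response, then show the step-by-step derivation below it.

1,2,4

step 1: dequeue 1; queue=[2,4,6]; order=1
step 2: dequeue 2; queue=[4,6,5]; order=1,2
step 3: dequeue 4; queue=[6,5,0,3,7]; order=1,2,4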